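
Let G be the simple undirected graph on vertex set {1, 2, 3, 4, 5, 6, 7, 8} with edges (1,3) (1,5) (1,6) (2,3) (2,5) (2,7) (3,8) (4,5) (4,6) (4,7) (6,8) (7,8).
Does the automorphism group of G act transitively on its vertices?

G is 3-regular and bipartite on 2^3 = 8 vertices with girth 4; it is the hypercube graph Q_3. The symmetry group of the 3-cube is the hyperoctahedral group B_3 = Z_2 ≀ S_3, of order 2^3·3! = 48. Under this action every vertex can be carried to every other, so G is vertex-transitive.

Yes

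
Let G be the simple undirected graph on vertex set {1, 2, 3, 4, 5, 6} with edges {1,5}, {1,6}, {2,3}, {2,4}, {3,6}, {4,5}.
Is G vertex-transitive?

Every vertex has degree 2 and the graph is connected, so G is the 6-cycle C_6. C_6 has 6 rotations and 6 reflections, so Aut(C_6) ≅ D_6 of order 12. This group acts transitively on the 6 vertices.

Yes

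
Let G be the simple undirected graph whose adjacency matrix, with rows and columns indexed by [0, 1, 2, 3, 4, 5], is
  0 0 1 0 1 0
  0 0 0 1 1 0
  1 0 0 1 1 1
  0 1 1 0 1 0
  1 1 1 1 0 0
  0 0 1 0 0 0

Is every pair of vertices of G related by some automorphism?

No

Vertex 3 is the only vertex of degree 3, so every automorphism fixes it; G is not vertex-transitive.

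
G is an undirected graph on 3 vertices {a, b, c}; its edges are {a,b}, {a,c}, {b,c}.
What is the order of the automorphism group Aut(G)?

6

All 3 vertices are pairwise adjacent: G = K_3. Every bijection on the vertex set is an automorphism of K_3; hence Aut(K_3) ≅ S_3, order 6.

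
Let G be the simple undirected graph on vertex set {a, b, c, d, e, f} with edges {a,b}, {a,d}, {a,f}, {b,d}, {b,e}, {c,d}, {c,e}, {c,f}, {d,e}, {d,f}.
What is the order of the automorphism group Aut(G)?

Vertex d is the unique vertex of degree 5; the remaining 5 vertices each have degree 3 and induce a cycle, so G is the wheel on 6 vertices with hub d. With the hub fixed, the remaining symmetry is that of the rim cycle C_5, giving the dihedral group D_5.

10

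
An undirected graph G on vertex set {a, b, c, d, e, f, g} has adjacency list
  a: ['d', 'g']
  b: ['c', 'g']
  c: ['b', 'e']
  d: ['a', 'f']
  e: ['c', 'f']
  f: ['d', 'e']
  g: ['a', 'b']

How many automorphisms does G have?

14

Every vertex has degree 2 and the graph is connected, so G is the 7-cycle C_7. C_7 has 7 rotations and 7 reflections, so Aut(C_7) ≅ D_7 of order 14.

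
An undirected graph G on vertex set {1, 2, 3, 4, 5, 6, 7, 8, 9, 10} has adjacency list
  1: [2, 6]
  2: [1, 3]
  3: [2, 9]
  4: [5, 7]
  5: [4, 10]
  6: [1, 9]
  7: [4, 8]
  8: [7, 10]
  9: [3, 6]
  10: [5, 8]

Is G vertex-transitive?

G has two connected components, {4, 5, 7, 8, 10} and {1, 2, 3, 6, 9}; each is 2-regular, so G = C_5 ⊔ C_5. With two isomorphic components, Aut(G) = Aut(C_5) ≀ S_2 = (D_5 × D_5) ⋊ Z_2: permute each cycle by D_5, then optionally swap the two cycles. Order 2·(2·5)² = 200. Under this action every vertex can be carried to every other, so G is vertex-transitive.

Yes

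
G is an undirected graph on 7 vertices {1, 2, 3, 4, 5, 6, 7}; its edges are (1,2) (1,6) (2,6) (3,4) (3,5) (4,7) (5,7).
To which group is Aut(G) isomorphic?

G has two connected components, {3, 4, 5, 7} and {1, 2, 6}; each is 2-regular, so G = C_4 ⊔ C_3. No automorphism exchanges components of different sizes, hence Aut(G) is the direct product D_3 × D_4, order 48.

D_3 × D_4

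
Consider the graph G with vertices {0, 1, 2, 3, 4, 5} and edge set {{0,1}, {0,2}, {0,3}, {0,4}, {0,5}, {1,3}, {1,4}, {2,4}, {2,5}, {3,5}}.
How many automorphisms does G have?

Vertex 0 is the unique vertex of degree 5; the remaining 5 vertices each have degree 3 and induce a cycle, so G is the wheel on 6 vertices with hub 0. With the hub fixed, the remaining symmetry is that of the rim cycle C_5, giving the dihedral group D_5.

10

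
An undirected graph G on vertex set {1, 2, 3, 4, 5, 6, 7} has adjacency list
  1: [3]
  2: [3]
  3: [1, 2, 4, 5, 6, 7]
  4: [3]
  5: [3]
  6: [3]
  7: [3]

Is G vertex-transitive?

No

Vertex 3 is the only vertex of degree 6, so every automorphism fixes it; G is not vertex-transitive.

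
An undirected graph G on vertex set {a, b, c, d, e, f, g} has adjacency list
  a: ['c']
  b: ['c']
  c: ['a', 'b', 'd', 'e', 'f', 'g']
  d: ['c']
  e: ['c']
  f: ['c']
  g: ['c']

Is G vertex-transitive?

No

Vertex c is the only vertex of degree 6, so every automorphism fixes it; G is not vertex-transitive.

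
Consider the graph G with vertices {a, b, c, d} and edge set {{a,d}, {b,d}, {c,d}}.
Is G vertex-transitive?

No

Vertex d is the only vertex of degree 3, so every automorphism fixes it; G is not vertex-transitive.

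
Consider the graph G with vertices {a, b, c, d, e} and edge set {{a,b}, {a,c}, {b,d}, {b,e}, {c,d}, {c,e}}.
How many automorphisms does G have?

12

The vertices split by degree into {b, c} (degree 3) and {a, d, e} (degree 2); every edge runs between the two parts, so G is the complete bipartite graph K_{2,3}. Automorphisms preserve the bipartition setwise (since the parts differ in size) and act as S_3 × S_2 within it; |Aut| = 12.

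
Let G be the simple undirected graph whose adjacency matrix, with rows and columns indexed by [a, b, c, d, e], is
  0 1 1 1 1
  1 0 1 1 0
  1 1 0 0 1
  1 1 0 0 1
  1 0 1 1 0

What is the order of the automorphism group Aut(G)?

Vertex a is the unique vertex of degree 4; the remaining 4 vertices each have degree 3 and induce a cycle, so G is the wheel on 5 vertices with hub a. Every automorphism fixes the hub and acts on the rim 4-cycle, so Aut(G) ≅ Aut(C_4) = D_4 of order 8.

8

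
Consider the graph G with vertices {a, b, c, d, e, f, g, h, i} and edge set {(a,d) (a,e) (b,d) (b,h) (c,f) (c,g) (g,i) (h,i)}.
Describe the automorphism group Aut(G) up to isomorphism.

The degree sequence is [2, 2, 2, 2, 1, 1, 2, 2, 2]; the two degree-1 vertices e and f are the ends of a path, so G = P_9. The only nontrivial automorphism of a path is the end-to-end reflection, so Aut(G) ≅ Z_2.

C_2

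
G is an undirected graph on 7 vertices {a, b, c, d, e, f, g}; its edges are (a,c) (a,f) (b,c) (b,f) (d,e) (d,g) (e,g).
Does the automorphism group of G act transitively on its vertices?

G has two connected components, {a, b, c, f} and {d, e, g}; each is 2-regular, so G = C_4 ⊔ C_3. The orbit of a under Aut(G) is {a, b, c, f}, which does not contain d, so G is not vertex-transitive.

No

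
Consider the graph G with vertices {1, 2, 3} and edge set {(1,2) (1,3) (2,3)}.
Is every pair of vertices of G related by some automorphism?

Yes

Every vertex has degree 2, so G is the complete graph K_3. Every bijection on the vertex set is an automorphism of K_3; hence Aut(K_3) ≅ S_3, order 6. This group acts transitively on the 3 vertices.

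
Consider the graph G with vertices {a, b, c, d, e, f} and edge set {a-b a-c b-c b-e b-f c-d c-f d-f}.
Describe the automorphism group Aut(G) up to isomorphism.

1

Degrees alone do not determine every vertex (e.g. a and d both have degree 2), but their neighbour-degree multisets differ: N(a) has degrees [4, 4] while N(d) has degrees [3, 4]. Repeating this refinement separates all vertices, so the only automorphism is the identity.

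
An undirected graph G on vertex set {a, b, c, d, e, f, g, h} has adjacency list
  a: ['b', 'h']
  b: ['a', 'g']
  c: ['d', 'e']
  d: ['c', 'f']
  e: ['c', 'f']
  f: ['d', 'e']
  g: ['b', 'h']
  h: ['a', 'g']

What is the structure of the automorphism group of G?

(D_4 × D_4) ⋊ Z_2

G has two connected components, {a, b, g, h} and {c, d, e, f}; each is 2-regular, so G = C_4 ⊔ C_4. With two isomorphic components, Aut(G) = Aut(C_4) ≀ S_2 = (D_4 × D_4) ⋊ Z_2: permute each cycle by D_4, then optionally swap the two cycles. Order 2·(2·4)² = 128.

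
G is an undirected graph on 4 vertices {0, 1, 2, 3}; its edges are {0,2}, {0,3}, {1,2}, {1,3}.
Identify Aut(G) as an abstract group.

D_4

G is 2-regular and bipartite on 2^2 = 4 vertices with girth 4; it is the hypercube graph Q_2. Aut(Q_2) consists of the signed permutations of the 2 coordinate axes: 2! permutations times 2^2 sign flips, so |Aut| = 2^2·2! = 8.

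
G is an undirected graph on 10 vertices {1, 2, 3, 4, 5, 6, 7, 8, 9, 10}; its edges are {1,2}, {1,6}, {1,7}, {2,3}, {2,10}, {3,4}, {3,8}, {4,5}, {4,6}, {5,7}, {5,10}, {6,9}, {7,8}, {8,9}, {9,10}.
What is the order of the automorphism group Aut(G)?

120

G is 3-regular on 10 vertices with no triangles and no 4-cycles (girth 5): this is the Petersen graph. Viewing the Petersen graph as the Kneser graph K(5,2) — vertices are 2-subsets of {1,…,5}, edges join disjoint pairs — its automorphisms are exactly the permutations of the 5-element set, so Aut ≅ S_5 of order 120.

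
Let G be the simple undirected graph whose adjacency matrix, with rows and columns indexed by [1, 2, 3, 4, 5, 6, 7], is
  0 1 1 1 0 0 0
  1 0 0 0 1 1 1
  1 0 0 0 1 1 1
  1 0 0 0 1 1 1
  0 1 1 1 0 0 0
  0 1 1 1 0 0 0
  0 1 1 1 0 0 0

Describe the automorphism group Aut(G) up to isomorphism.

S_3 × S_4

The vertices split by degree into {2, 3, 4} (degree 4) and {1, 5, 6, 7} (degree 3); every edge runs between the two parts, so G is the complete bipartite graph K_{3,4}. The parts have unequal sizes, so no automorphism swaps them; each part is permuted independently, giving S_3 × S_4 of order 3!·4! = 144.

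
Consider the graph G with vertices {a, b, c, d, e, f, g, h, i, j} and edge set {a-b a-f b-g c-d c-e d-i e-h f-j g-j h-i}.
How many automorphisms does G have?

G has two connected components, {a, b, f, g, j} and {c, d, e, h, i}; each is 2-regular, so G = C_5 ⊔ C_5. With two isomorphic components, Aut(G) = Aut(C_5) ≀ S_2 = (D_5 × D_5) ⋊ Z_2: permute each cycle by D_5, then optionally swap the two cycles. Order 2·(2·5)² = 200.

200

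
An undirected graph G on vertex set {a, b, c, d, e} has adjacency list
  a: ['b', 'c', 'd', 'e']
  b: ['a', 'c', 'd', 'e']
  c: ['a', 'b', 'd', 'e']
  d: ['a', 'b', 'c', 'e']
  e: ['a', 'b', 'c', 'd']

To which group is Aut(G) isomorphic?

Every vertex has degree 4, so G is the complete graph K_5. Every bijection on the vertex set is an automorphism of K_5; hence Aut(K_5) ≅ S_5, order 120.

the symmetric group on 5 letters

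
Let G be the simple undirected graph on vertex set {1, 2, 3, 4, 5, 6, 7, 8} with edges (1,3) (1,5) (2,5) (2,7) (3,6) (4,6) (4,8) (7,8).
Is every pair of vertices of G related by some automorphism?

G is 2-regular and connected on 8 vertices, i.e. the cycle C_8. C_8 has 8 rotations and 8 reflections, so Aut(C_8) ≅ D_8 of order 16. This group acts transitively on the 8 vertices.

Yes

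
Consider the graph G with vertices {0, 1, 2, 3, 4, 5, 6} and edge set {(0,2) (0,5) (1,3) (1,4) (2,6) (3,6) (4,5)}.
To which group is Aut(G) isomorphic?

G is 2-regular and connected on 7 vertices, i.e. the cycle C_7. The automorphisms of the 7-cycle are exactly the symmetries of a regular 7-gon: the dihedral group D_7, |D_7| = 14.

D_7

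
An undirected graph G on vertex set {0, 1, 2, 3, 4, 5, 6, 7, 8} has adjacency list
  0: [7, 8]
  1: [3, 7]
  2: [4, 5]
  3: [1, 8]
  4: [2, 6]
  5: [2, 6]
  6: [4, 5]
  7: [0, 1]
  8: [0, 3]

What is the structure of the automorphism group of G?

G has two connected components, {0, 1, 3, 7, 8} and {2, 4, 5, 6}; each is 2-regular, so G = C_5 ⊔ C_4. The components are non-isomorphic (different sizes), so Aut(G) = Aut(C_5) × Aut(C_4) = D_5 × D_4 of order 10·8 = 80.

D_5 × D_4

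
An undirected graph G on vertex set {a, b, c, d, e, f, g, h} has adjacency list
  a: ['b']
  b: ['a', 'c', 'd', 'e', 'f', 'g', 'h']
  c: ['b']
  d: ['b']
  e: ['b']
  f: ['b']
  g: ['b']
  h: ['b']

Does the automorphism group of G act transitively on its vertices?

No

Vertex b is the only vertex of degree 7, so every automorphism fixes it; G is not vertex-transitive.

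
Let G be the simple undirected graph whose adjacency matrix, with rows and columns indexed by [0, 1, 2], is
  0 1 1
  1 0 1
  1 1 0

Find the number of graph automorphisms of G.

All 3 vertices are pairwise adjacent: G = K_3. Every bijection on the vertex set is an automorphism of K_3; hence Aut(K_3) ≅ S_3, order 6.

6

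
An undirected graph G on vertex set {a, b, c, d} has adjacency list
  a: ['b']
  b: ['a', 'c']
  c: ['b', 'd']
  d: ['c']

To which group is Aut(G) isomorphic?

Z_2

The degree sequence is [1, 2, 2, 1]; the two degree-1 vertices a and d are the ends of a path, so G = P_4. The only nontrivial automorphism of a path is the end-to-end reflection, so Aut(G) ≅ Z_2.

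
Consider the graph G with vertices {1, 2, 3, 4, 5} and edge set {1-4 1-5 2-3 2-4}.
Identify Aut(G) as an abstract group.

The degree sequence is [2, 2, 1, 2, 1]; the two degree-1 vertices 3 and 5 are the ends of a path, so G = P_5. A path has exactly one nontrivial symmetry — reversal — giving Aut(G) of order 2.

C_2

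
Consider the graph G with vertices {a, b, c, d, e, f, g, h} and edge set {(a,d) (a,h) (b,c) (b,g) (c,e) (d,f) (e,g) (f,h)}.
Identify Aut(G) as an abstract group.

D_4 ≀ Z_2

G has two connected components, {a, d, f, h} and {b, c, e, g}; each is 2-regular, so G = C_4 ⊔ C_4. With two isomorphic components, Aut(G) = Aut(C_4) ≀ S_2 = (D_4 × D_4) ⋊ Z_2: permute each cycle by D_4, then optionally swap the two cycles. Order 2·(2·4)² = 128.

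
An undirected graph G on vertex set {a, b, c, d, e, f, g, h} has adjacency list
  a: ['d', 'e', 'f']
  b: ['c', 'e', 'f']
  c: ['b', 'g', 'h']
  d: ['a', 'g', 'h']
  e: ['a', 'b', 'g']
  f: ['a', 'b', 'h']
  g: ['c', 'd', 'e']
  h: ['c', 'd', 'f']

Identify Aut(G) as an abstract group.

G is 3-regular and bipartite on 2^3 = 8 vertices with girth 4; it is the hypercube graph Q_3. The symmetry group of the 3-cube is the hyperoctahedral group B_3 = Z_2 ≀ S_3, of order 2^3·3! = 48.

the hyperoctahedral group B_3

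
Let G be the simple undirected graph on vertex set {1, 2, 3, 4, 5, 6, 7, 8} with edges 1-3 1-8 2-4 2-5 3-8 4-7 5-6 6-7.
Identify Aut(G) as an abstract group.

D_3 × D_5

G has two connected components, {2, 4, 5, 6, 7} and {1, 3, 8}; each is 2-regular, so G = C_5 ⊔ C_3. The components are non-isomorphic (different sizes), so Aut(G) = Aut(C_3) × Aut(C_5) = D_3 × D_5 of order 6·10 = 60.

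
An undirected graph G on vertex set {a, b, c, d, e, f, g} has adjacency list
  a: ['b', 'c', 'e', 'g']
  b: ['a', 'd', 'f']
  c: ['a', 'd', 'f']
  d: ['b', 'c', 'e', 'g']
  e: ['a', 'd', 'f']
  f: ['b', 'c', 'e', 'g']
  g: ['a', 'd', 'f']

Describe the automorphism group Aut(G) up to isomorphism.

The vertices split by degree into {a, d, f} (degree 4) and {b, c, e, g} (degree 3); every edge runs between the two parts, so G is the complete bipartite graph K_{3,4}. The parts have unequal sizes, so no automorphism swaps them; each part is permuted independently, giving S_3 × S_4 of order 3!·4! = 144.

S_3 × S_4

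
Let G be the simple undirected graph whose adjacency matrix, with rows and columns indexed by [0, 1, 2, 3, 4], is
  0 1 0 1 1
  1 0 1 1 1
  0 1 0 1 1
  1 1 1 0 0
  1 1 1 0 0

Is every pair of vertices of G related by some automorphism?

Vertex 1 is the only vertex of degree 4, so every automorphism fixes it; G is not vertex-transitive.

No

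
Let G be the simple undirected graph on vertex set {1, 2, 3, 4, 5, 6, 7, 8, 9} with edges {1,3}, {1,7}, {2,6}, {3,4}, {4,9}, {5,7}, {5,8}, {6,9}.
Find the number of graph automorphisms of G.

2

The degree sequence is [2, 1, 2, 2, 2, 2, 2, 1, 2]; the two degree-1 vertices 2 and 8 are the ends of a path, so G = P_9. A path has exactly one nontrivial symmetry — reversal — giving Aut(G) of order 2.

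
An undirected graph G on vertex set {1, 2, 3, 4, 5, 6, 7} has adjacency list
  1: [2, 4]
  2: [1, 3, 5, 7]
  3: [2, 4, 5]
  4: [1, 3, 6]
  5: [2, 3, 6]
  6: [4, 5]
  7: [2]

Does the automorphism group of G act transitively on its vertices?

Vertex 2 is the only vertex of degree 4, so every automorphism fixes it; G is not vertex-transitive.

No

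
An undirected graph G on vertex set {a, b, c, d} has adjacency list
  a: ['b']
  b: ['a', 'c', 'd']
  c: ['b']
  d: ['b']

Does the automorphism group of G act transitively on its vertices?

No

Vertex b is the only vertex of degree 3, so every automorphism fixes it; G is not vertex-transitive.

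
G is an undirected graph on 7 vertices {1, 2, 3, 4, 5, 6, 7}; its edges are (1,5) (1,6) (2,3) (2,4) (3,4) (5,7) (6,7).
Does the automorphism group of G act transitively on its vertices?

No

G has two connected components, {1, 5, 6, 7} and {2, 3, 4}; each is 2-regular, so G = C_4 ⊔ C_3. The orbit of 1 under Aut(G) is {1, 5, 6, 7}, which does not contain 2, so G is not vertex-transitive.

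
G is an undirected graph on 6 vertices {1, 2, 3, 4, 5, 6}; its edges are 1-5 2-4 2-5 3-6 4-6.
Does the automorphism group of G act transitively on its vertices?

Automorphisms preserve degree, but G has vertices of degree 1 and vertices of degree 2; no automorphism maps one to the other, so G is not vertex-transitive.

No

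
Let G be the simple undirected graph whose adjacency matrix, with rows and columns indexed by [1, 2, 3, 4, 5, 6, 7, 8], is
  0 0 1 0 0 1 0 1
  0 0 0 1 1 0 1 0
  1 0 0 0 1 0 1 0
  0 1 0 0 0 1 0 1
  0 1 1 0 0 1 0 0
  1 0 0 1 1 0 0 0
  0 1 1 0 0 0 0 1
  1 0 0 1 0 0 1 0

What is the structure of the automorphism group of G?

Z_2^3 ⋊ S_3

G is 3-regular and bipartite on 2^3 = 8 vertices with girth 4; it is the hypercube graph Q_3. The symmetry group of the 3-cube is the hyperoctahedral group B_3 = Z_2 ≀ S_3, of order 2^3·3! = 48.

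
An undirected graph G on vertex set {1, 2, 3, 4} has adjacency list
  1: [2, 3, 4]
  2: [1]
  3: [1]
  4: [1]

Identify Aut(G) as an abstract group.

Vertex 1 has degree 3 and every other vertex has degree 1, so G is the star K_{1,3} with centre 1. The 3 leaves are pairwise interchangeable while the centre is fixed, giving Aut(G) = S_3.

the symmetric group on 3 letters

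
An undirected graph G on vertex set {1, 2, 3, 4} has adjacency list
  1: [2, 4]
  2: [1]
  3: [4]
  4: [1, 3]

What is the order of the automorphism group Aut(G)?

The degree sequence is [2, 1, 1, 2]; the two degree-1 vertices 2 and 3 are the ends of a path, so G = P_4. A path has exactly one nontrivial symmetry — reversal — giving Aut(G) of order 2.

2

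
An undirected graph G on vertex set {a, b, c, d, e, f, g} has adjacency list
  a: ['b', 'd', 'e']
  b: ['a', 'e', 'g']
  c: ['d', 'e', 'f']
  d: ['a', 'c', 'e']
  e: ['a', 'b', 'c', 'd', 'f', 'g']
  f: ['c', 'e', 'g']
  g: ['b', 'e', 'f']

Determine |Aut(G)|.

Vertex e is the unique vertex of degree 6; the remaining 6 vertices each have degree 3 and induce a cycle, so G is the wheel on 7 vertices with hub e. Every automorphism fixes the hub and acts on the rim 6-cycle, so Aut(G) ≅ Aut(C_6) = D_6 of order 12.

12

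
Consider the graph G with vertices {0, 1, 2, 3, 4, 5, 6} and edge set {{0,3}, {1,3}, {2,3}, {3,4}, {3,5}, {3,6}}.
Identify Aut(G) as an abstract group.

Vertex 3 has degree 6 and every other vertex has degree 1, so G is the star K_{1,6} with centre 3. Any automorphism fixes the centre and permutes the 6 leaves freely, so Aut(G) ≅ S_6 of order 6! = 720.

the symmetric group on 6 letters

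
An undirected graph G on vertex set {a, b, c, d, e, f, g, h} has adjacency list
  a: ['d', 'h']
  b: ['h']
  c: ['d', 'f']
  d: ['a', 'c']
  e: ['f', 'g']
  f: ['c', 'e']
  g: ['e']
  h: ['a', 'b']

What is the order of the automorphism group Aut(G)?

The degree sequence is [2, 1, 2, 2, 2, 2, 1, 2]; the two degree-1 vertices b and g are the ends of a path, so G = P_8. The only nontrivial automorphism of a path is the end-to-end reflection, so Aut(G) ≅ Z_2.

2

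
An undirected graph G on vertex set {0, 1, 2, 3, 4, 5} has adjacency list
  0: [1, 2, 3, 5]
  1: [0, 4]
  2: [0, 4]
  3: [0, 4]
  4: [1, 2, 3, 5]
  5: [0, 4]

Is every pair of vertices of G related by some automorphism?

No

Automorphisms preserve degree, but G has vertices of degree 2 and vertices of degree 4; no automorphism maps one to the other, so G is not vertex-transitive.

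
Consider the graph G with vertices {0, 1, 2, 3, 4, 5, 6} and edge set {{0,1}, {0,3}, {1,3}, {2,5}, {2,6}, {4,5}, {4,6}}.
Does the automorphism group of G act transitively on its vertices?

No

G has two connected components, {2, 4, 5, 6} and {0, 1, 3}; each is 2-regular, so G = C_4 ⊔ C_3. The orbit of 0 under Aut(G) is {0, 1, 3}, which does not contain 2, so G is not vertex-transitive.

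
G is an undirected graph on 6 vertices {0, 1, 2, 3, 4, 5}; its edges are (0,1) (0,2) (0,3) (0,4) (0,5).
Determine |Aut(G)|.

120

Vertex 0 has degree 5 and every other vertex has degree 1, so G is the star K_{1,5} with centre 0. The 5 leaves are pairwise interchangeable while the centre is fixed, giving Aut(G) = S_5.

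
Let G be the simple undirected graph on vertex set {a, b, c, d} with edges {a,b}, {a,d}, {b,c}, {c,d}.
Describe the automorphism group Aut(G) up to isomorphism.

(S_2 × S_2) ⋊ Z_2

G is 2-regular and bipartite with parts {b, d} and {a, c} (each part is independent and every cross-pair is an edge), so G = K_{2,2}. Aut(K_{2,2}) is the wreath product S_2 ≀ Z_2: permute within each part, then optionally swap the parts; |Aut| = 2·(2!)² = 8.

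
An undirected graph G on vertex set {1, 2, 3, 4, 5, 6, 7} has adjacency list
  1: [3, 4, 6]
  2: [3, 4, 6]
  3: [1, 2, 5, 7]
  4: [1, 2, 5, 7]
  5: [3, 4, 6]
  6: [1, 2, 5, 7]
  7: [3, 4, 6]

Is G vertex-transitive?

No

Automorphisms preserve degree, but G has vertices of degree 3 and vertices of degree 4; no automorphism maps one to the other, so G is not vertex-transitive.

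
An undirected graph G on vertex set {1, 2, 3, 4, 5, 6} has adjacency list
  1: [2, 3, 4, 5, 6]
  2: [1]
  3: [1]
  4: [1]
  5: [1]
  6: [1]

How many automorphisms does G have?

Vertex 1 has degree 5 and every other vertex has degree 1, so G is the star K_{1,5} with centre 1. The 5 leaves are pairwise interchangeable while the centre is fixed, giving Aut(G) = S_5.

120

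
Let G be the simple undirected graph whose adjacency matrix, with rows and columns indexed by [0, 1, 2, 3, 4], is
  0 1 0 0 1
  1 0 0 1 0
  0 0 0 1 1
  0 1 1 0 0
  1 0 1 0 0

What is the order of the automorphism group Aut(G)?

Every vertex has degree 2 and the graph is connected, so G is the 5-cycle C_5. The automorphisms of the 5-cycle are exactly the symmetries of a regular 5-gon: the dihedral group D_5, |D_5| = 10.

10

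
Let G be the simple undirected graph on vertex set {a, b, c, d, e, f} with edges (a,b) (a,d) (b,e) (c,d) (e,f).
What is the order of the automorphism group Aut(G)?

2

The degree sequence is [2, 2, 1, 2, 2, 1]; the two degree-1 vertices c and f are the ends of a path, so G = P_6. The only nontrivial automorphism of a path is the end-to-end reflection, so Aut(G) ≅ Z_2.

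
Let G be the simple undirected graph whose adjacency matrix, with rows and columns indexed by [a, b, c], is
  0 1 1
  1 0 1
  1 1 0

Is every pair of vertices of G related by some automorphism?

Yes

All 3 vertices are pairwise adjacent: G = K_3. Any permutation of the 3 vertices preserves K_3, so Aut(K_3) = S_3 of order 3! = 6. This group acts transitively on the 3 vertices.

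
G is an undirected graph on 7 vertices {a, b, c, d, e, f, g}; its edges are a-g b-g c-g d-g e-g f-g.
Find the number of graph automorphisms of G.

Vertex g has degree 6 and every other vertex has degree 1, so G is the star K_{1,6} with centre g. The 6 leaves are pairwise interchangeable while the centre is fixed, giving Aut(G) = S_6.

720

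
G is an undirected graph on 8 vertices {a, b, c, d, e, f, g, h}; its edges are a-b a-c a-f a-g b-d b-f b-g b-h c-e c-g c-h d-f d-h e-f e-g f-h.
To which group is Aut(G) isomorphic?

the trivial group

Degrees alone do not determine every vertex (e.g. a and c both have degree 4), but their neighbour-degree multisets differ: N(a) has degrees [4, 4, 5, 5] while N(c) has degrees [3, 4, 4, 4]. Repeating this refinement separates all vertices, so the only automorphism is the identity.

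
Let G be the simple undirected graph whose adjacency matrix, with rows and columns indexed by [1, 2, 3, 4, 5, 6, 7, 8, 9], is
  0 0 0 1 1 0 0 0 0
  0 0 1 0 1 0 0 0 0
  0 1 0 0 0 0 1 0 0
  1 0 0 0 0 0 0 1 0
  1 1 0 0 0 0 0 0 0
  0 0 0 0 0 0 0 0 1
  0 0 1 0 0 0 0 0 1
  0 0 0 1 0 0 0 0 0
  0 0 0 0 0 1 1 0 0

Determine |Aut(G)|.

The degree sequence is [2, 2, 2, 2, 2, 1, 2, 1, 2]; the two degree-1 vertices 6 and 8 are the ends of a path, so G = P_9. The only nontrivial automorphism of a path is the end-to-end reflection, so Aut(G) ≅ Z_2.

2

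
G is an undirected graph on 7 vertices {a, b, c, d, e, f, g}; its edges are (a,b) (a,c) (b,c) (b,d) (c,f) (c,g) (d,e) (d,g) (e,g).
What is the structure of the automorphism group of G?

the trivial group

The degree sequence is [2, 3, 4, 3, 2, 1, 3]. Checking the degree-preserving permutations of the vertex set shows that none except the identity preserves every edge, so Aut(G) is trivial.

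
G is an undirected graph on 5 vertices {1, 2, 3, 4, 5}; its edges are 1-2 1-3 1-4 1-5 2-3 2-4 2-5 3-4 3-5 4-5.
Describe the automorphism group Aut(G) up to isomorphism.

All 5 vertices are pairwise adjacent: G = K_5. Any permutation of the 5 vertices preserves K_5, so Aut(K_5) = S_5 of order 5! = 120.

S_5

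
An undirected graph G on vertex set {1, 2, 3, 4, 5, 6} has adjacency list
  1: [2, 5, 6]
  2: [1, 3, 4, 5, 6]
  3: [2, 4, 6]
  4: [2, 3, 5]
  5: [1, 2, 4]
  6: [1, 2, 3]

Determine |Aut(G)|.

10

Vertex 2 is the unique vertex of degree 5; the remaining 5 vertices each have degree 3 and induce a cycle, so G is the wheel on 6 vertices with hub 2. With the hub fixed, the remaining symmetry is that of the rim cycle C_5, giving the dihedral group D_5.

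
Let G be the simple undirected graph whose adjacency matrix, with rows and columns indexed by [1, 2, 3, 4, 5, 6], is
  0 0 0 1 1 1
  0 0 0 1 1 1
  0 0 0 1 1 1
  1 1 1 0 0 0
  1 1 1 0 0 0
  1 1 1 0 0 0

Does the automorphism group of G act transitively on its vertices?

G is 3-regular and bipartite with parts {4, 5, 6} and {1, 2, 3} (each part is independent and every cross-pair is an edge), so G = K_{3,3}. Aut(K_{3,3}) is the wreath product S_3 ≀ Z_2: permute within each part, then optionally swap the parts; |Aut| = 2·(3!)² = 72. Under this action every vertex can be carried to every other, so G is vertex-transitive.

Yes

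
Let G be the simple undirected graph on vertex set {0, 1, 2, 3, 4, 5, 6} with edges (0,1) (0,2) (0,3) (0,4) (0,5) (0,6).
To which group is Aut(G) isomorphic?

S_6

Vertex 0 has degree 6 and every other vertex has degree 1, so G is the star K_{1,6} with centre 0. Any automorphism fixes the centre and permutes the 6 leaves freely, so Aut(G) ≅ S_6 of order 6! = 720.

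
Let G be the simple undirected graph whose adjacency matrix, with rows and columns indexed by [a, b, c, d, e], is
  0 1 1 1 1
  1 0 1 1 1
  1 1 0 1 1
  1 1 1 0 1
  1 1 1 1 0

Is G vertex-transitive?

Yes

All 5 vertices are pairwise adjacent: G = K_5. Any permutation of the 5 vertices preserves K_5, so Aut(K_5) = S_5 of order 5! = 120. Under this action every vertex can be carried to every other, so G is vertex-transitive.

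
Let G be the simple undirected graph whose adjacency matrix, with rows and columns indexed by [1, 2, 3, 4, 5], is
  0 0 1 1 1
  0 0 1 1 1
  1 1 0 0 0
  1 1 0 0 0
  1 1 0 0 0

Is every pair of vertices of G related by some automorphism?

Automorphisms preserve degree, but G has vertices of degree 2 and vertices of degree 3; no automorphism maps one to the other, so G is not vertex-transitive.

No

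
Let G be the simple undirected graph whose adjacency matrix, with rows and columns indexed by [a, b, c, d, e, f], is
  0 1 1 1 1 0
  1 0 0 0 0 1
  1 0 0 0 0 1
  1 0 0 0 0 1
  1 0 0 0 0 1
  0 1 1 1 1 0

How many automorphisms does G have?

The vertices split by degree into {a, f} (degree 4) and {b, c, d, e} (degree 2); every edge runs between the two parts, so G is the complete bipartite graph K_{2,4}. Automorphisms preserve the bipartition setwise (since the parts differ in size) and act as S_2 × S_4 within it; |Aut| = 48.

48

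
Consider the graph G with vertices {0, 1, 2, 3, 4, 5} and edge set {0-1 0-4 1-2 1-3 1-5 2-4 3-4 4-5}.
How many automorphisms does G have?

The vertices split by degree into {1, 4} (degree 4) and {0, 2, 3, 5} (degree 2); every edge runs between the two parts, so G is the complete bipartite graph K_{2,4}. Automorphisms preserve the bipartition setwise (since the parts differ in size) and act as S_4 × S_2 within it; |Aut| = 48.

48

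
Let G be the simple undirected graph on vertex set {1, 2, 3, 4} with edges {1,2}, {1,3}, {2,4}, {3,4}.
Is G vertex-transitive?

G is 2-regular and connected on 4 vertices, i.e. the cycle C_4. C_4 has 4 rotations and 4 reflections, so Aut(C_4) ≅ D_4 of order 8. This group acts transitively on the 4 vertices.

Yes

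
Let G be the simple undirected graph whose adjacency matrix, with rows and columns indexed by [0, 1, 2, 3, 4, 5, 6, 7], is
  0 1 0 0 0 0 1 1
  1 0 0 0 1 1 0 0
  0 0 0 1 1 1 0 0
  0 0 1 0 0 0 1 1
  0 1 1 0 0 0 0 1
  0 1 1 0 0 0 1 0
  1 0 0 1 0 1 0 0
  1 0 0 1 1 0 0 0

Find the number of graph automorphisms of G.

48

G is 3-regular and bipartite on 2^3 = 8 vertices with girth 4; it is the hypercube graph Q_3. Aut(Q_3) consists of the signed permutations of the 3 coordinate axes: 3! permutations times 2^3 sign flips, so |Aut| = 2^3·3! = 48.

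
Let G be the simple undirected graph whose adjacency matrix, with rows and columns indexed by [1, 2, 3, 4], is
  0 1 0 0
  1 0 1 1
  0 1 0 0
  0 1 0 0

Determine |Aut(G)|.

6

Vertex 2 has degree 3 and every other vertex has degree 1, so G is the star K_{1,3} with centre 2. Any automorphism fixes the centre and permutes the 3 leaves freely, so Aut(G) ≅ S_3 of order 3! = 6.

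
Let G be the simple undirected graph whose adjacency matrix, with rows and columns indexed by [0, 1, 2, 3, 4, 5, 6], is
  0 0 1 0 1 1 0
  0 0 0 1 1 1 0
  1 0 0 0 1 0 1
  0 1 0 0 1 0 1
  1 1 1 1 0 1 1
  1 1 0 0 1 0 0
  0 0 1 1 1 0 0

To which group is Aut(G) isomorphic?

the dihedral group of order 12

Vertex 4 is the unique vertex of degree 6; the remaining 6 vertices each have degree 3 and induce a cycle, so G is the wheel on 7 vertices with hub 4. Every automorphism fixes the hub and acts on the rim 6-cycle, so Aut(G) ≅ Aut(C_6) = D_6 of order 12.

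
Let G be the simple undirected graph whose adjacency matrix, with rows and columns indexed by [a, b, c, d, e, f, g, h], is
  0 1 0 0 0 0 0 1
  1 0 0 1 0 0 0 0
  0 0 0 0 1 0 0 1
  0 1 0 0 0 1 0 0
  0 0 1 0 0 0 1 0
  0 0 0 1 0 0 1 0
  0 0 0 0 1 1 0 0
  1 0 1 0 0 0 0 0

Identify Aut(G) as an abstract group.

the dihedral group of order 16

G is 2-regular and connected on 8 vertices, i.e. the cycle C_8. The automorphisms of the 8-cycle are exactly the symmetries of a regular 8-gon: the dihedral group D_8, |D_8| = 16.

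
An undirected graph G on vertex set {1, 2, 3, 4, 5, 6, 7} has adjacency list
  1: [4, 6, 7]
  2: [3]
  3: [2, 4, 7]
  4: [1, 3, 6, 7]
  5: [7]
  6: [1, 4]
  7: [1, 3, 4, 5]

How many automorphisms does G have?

Degrees alone do not determine every vertex (e.g. 1 and 3 both have degree 3), but their neighbour-degree multisets differ: N(1) has degrees [2, 4, 4] while N(3) has degrees [1, 4, 4]. Repeating this refinement separates all vertices, so the only automorphism is the identity.

1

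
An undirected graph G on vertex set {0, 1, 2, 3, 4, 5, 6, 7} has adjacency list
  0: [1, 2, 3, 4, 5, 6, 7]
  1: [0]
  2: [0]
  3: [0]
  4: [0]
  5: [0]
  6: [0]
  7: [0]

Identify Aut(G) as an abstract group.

Vertex 0 has degree 7 and every other vertex has degree 1, so G is the star K_{1,7} with centre 0. Any automorphism fixes the centre and permutes the 7 leaves freely, so Aut(G) ≅ S_7 of order 7! = 5040.

the symmetric group on 7 letters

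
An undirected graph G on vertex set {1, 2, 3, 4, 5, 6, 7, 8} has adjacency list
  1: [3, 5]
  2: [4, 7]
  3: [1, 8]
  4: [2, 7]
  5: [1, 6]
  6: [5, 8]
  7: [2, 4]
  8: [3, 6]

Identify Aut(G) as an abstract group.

G has two connected components, {1, 3, 5, 6, 8} and {2, 4, 7}; each is 2-regular, so G = C_5 ⊔ C_3. The components are non-isomorphic (different sizes), so Aut(G) = Aut(C_5) × Aut(C_3) = D_5 × D_3 of order 10·6 = 60.

D_5 × D_3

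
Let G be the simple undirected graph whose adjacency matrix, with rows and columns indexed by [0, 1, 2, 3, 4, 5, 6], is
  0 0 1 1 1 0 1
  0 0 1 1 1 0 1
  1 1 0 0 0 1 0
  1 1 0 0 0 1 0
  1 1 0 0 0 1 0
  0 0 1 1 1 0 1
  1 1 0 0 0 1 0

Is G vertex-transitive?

No

Automorphisms preserve degree, but G has vertices of degree 3 and vertices of degree 4; no automorphism maps one to the other, so G is not vertex-transitive.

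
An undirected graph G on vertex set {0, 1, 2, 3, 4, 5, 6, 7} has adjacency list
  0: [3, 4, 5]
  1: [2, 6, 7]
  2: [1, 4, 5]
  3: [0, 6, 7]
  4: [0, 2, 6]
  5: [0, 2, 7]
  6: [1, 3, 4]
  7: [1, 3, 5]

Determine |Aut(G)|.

48

G is 3-regular and bipartite on 2^3 = 8 vertices with girth 4; it is the hypercube graph Q_3. Aut(Q_3) consists of the signed permutations of the 3 coordinate axes: 3! permutations times 2^3 sign flips, so |Aut| = 2^3·3! = 48.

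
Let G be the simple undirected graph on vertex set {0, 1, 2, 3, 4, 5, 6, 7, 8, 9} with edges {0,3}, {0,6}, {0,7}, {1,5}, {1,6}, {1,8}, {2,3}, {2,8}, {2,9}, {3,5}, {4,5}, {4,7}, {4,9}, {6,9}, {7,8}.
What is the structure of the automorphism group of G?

G is 3-regular on 10 vertices with no triangles and no 4-cycles (girth 5): this is the Petersen graph. It is a classical fact that the Petersen graph has automorphism group S_5 (order 120), arising from its description as the Kneser graph K(5,2).

S_5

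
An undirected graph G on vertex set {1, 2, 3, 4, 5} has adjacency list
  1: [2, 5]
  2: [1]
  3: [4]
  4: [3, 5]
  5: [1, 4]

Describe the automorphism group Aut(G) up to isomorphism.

The degree sequence is [2, 1, 1, 2, 2]; the two degree-1 vertices 2 and 3 are the ends of a path, so G = P_5. A path has exactly one nontrivial symmetry — reversal — giving Aut(G) of order 2.

C_2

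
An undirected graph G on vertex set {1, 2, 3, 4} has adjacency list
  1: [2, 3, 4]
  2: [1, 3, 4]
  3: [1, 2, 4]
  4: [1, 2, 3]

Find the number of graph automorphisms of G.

Every vertex has degree 3, so G is the complete graph K_4. Any permutation of the 4 vertices preserves K_4, so Aut(K_4) = S_4 of order 4! = 24.

24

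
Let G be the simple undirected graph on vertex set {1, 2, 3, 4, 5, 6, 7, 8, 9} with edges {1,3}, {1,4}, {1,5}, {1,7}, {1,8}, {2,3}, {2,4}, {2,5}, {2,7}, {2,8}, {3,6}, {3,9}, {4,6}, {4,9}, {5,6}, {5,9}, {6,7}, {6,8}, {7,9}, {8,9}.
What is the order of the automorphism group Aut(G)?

2880

The vertices split by degree into {1, 2, 6, 9} (degree 5) and {3, 4, 5, 7, 8} (degree 4); every edge runs between the two parts, so G is the complete bipartite graph K_{4,5}. The parts have unequal sizes, so no automorphism swaps them; each part is permuted independently, giving S_5 × S_4 of order 5!·4! = 2880.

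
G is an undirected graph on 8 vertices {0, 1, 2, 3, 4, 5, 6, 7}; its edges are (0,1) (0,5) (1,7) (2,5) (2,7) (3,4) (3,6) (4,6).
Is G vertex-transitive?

No

G has two connected components, {0, 1, 2, 5, 7} and {3, 4, 6}; each is 2-regular, so G = C_5 ⊔ C_3. The orbit of 0 under Aut(G) is {0, 1, 2, 5, 7}, which does not contain 3, so G is not vertex-transitive.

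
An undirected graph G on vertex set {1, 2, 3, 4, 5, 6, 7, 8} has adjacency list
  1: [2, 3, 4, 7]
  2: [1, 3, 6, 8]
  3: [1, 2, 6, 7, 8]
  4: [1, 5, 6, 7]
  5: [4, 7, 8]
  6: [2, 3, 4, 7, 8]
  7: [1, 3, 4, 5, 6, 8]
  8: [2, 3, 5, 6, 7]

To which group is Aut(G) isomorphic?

{e}

The degree sequence is [4, 4, 5, 4, 3, 5, 6, 5]. Checking the degree-preserving permutations of the vertex set shows that none except the identity preserves every edge, so Aut(G) is trivial.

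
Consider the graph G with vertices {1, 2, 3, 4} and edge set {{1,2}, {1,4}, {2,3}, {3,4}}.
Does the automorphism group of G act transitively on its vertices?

Yes

G is 2-regular and bipartite on 2^2 = 4 vertices with girth 4; it is the hypercube graph Q_2. Aut(Q_2) consists of the signed permutations of the 2 coordinate axes: 2! permutations times 2^2 sign flips, so |Aut| = 2^2·2! = 8. Under this action every vertex can be carried to every other, so G is vertex-transitive.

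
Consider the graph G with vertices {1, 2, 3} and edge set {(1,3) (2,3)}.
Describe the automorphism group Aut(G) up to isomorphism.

the cyclic group of order 2

The degree sequence is [1, 1, 2]; the two degree-1 vertices 1 and 2 are the ends of a path, so G = P_3. A path has exactly one nontrivial symmetry — reversal — giving Aut(G) of order 2.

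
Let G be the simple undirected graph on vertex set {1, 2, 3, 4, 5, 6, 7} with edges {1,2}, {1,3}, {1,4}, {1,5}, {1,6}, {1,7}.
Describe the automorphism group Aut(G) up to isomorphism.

the symmetric group on 6 letters

Vertex 1 has degree 6 and every other vertex has degree 1, so G is the star K_{1,6} with centre 1. Any automorphism fixes the centre and permutes the 6 leaves freely, so Aut(G) ≅ S_6 of order 6! = 720.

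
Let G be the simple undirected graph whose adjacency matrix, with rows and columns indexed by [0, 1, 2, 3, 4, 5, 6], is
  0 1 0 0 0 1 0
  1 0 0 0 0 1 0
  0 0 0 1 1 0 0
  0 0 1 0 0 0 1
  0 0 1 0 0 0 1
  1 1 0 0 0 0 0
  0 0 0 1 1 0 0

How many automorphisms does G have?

G has two connected components, {2, 3, 4, 6} and {0, 1, 5}; each is 2-regular, so G = C_4 ⊔ C_3. The components are non-isomorphic (different sizes), so Aut(G) = Aut(C_4) × Aut(C_3) = D_4 × D_3 of order 8·6 = 48.

48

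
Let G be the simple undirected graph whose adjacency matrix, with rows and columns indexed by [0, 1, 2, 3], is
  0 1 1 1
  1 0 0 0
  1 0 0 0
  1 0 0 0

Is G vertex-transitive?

Vertex 0 is the only vertex of degree 3, so every automorphism fixes it; G is not vertex-transitive.

No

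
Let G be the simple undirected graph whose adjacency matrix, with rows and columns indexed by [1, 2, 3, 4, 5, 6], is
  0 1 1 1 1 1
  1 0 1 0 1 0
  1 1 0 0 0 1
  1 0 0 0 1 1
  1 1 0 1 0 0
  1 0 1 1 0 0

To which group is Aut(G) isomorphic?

Vertex 1 is the unique vertex of degree 5; the remaining 5 vertices each have degree 3 and induce a cycle, so G is the wheel on 6 vertices with hub 1. Every automorphism fixes the hub and acts on the rim 5-cycle, so Aut(G) ≅ Aut(C_5) = D_5 of order 10.

D_5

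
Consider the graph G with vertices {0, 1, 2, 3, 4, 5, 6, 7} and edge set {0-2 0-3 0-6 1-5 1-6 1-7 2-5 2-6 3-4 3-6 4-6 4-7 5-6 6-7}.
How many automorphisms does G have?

Vertex 6 is the unique vertex of degree 7; the remaining 7 vertices each have degree 3 and induce a cycle, so G is the wheel on 8 vertices with hub 6. With the hub fixed, the remaining symmetry is that of the rim cycle C_7, giving the dihedral group D_7.

14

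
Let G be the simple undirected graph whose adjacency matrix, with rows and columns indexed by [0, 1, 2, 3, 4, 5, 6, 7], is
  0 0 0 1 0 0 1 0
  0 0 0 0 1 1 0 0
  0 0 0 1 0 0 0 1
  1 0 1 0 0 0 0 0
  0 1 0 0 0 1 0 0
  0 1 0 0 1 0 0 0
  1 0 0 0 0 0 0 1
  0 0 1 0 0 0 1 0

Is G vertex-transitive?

No

G has two connected components, {0, 2, 3, 6, 7} and {1, 4, 5}; each is 2-regular, so G = C_5 ⊔ C_3. The orbit of 0 under Aut(G) is {0, 2, 3, 6, 7}, which does not contain 1, so G is not vertex-transitive.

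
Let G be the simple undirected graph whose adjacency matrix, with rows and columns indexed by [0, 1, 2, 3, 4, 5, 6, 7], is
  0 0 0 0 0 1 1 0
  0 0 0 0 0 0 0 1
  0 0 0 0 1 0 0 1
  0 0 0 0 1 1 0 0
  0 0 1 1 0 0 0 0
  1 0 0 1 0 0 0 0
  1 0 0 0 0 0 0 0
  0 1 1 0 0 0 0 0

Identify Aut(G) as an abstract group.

The degree sequence is [2, 1, 2, 2, 2, 2, 1, 2]; the two degree-1 vertices 1 and 6 are the ends of a path, so G = P_8. The only nontrivial automorphism of a path is the end-to-end reflection, so Aut(G) ≅ Z_2.

C_2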